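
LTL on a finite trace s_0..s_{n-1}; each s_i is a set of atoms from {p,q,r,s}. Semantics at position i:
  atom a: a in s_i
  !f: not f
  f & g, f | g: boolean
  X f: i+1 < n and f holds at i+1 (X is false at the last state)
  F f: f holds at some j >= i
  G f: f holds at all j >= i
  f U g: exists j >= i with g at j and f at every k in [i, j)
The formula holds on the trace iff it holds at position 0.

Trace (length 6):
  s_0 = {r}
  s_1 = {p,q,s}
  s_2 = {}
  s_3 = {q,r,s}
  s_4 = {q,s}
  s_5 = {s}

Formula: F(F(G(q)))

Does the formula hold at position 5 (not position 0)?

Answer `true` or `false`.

s_0={r}: F(F(G(q)))=False F(G(q))=False G(q)=False q=False
s_1={p,q,s}: F(F(G(q)))=False F(G(q))=False G(q)=False q=True
s_2={}: F(F(G(q)))=False F(G(q))=False G(q)=False q=False
s_3={q,r,s}: F(F(G(q)))=False F(G(q))=False G(q)=False q=True
s_4={q,s}: F(F(G(q)))=False F(G(q))=False G(q)=False q=True
s_5={s}: F(F(G(q)))=False F(G(q))=False G(q)=False q=False
Evaluating at position 5: result = False

Answer: false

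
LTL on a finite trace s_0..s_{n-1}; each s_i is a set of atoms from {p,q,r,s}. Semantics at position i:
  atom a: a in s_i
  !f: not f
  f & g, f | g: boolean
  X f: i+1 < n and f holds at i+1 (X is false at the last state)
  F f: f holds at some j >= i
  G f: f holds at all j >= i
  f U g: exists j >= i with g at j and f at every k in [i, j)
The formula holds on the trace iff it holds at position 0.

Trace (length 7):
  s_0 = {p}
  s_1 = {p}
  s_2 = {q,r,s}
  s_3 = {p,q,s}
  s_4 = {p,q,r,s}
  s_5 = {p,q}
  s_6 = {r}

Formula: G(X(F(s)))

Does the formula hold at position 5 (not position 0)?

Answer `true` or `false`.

s_0={p}: G(X(F(s)))=False X(F(s))=True F(s)=True s=False
s_1={p}: G(X(F(s)))=False X(F(s))=True F(s)=True s=False
s_2={q,r,s}: G(X(F(s)))=False X(F(s))=True F(s)=True s=True
s_3={p,q,s}: G(X(F(s)))=False X(F(s))=True F(s)=True s=True
s_4={p,q,r,s}: G(X(F(s)))=False X(F(s))=False F(s)=True s=True
s_5={p,q}: G(X(F(s)))=False X(F(s))=False F(s)=False s=False
s_6={r}: G(X(F(s)))=False X(F(s))=False F(s)=False s=False
Evaluating at position 5: result = False

Answer: false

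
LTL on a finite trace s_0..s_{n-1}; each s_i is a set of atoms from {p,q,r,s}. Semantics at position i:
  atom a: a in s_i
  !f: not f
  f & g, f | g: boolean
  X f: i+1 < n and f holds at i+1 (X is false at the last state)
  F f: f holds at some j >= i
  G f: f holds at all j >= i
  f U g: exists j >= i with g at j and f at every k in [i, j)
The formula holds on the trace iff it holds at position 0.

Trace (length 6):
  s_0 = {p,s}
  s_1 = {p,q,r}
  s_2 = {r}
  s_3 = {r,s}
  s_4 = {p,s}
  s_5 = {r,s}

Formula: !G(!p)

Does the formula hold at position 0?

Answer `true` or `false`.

Answer: true

Derivation:
s_0={p,s}: !G(!p)=True G(!p)=False !p=False p=True
s_1={p,q,r}: !G(!p)=True G(!p)=False !p=False p=True
s_2={r}: !G(!p)=True G(!p)=False !p=True p=False
s_3={r,s}: !G(!p)=True G(!p)=False !p=True p=False
s_4={p,s}: !G(!p)=True G(!p)=False !p=False p=True
s_5={r,s}: !G(!p)=False G(!p)=True !p=True p=False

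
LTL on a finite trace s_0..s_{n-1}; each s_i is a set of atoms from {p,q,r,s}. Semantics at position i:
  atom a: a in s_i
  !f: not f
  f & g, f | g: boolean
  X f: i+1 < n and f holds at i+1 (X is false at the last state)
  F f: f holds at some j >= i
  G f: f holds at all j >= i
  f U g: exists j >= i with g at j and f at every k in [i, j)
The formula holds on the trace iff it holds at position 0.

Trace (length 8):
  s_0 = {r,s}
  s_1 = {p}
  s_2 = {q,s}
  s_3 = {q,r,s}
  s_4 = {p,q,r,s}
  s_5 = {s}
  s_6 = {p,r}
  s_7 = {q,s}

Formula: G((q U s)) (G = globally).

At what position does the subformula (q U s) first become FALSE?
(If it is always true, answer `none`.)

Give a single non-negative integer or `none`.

Answer: 1

Derivation:
s_0={r,s}: (q U s)=True q=False s=True
s_1={p}: (q U s)=False q=False s=False
s_2={q,s}: (q U s)=True q=True s=True
s_3={q,r,s}: (q U s)=True q=True s=True
s_4={p,q,r,s}: (q U s)=True q=True s=True
s_5={s}: (q U s)=True q=False s=True
s_6={p,r}: (q U s)=False q=False s=False
s_7={q,s}: (q U s)=True q=True s=True
G((q U s)) holds globally = False
First violation at position 1.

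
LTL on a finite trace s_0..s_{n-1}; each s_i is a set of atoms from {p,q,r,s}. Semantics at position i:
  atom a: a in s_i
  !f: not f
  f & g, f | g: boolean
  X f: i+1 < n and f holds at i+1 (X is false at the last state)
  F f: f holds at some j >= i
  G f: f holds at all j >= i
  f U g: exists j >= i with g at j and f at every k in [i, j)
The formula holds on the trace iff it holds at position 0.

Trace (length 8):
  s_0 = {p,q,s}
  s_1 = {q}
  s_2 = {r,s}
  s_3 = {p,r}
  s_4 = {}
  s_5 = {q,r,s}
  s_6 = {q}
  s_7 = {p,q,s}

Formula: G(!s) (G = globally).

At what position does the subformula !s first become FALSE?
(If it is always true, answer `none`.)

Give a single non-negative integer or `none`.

Answer: 0

Derivation:
s_0={p,q,s}: !s=False s=True
s_1={q}: !s=True s=False
s_2={r,s}: !s=False s=True
s_3={p,r}: !s=True s=False
s_4={}: !s=True s=False
s_5={q,r,s}: !s=False s=True
s_6={q}: !s=True s=False
s_7={p,q,s}: !s=False s=True
G(!s) holds globally = False
First violation at position 0.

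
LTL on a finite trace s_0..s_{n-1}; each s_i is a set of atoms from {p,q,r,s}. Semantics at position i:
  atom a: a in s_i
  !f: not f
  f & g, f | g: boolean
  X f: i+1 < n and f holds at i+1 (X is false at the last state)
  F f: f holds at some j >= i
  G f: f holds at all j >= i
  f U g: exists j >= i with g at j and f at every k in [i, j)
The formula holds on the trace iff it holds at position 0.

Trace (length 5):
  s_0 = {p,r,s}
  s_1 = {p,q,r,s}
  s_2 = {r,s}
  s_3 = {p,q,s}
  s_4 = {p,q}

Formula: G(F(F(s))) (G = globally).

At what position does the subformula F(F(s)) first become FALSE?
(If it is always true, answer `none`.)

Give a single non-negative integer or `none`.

s_0={p,r,s}: F(F(s))=True F(s)=True s=True
s_1={p,q,r,s}: F(F(s))=True F(s)=True s=True
s_2={r,s}: F(F(s))=True F(s)=True s=True
s_3={p,q,s}: F(F(s))=True F(s)=True s=True
s_4={p,q}: F(F(s))=False F(s)=False s=False
G(F(F(s))) holds globally = False
First violation at position 4.

Answer: 4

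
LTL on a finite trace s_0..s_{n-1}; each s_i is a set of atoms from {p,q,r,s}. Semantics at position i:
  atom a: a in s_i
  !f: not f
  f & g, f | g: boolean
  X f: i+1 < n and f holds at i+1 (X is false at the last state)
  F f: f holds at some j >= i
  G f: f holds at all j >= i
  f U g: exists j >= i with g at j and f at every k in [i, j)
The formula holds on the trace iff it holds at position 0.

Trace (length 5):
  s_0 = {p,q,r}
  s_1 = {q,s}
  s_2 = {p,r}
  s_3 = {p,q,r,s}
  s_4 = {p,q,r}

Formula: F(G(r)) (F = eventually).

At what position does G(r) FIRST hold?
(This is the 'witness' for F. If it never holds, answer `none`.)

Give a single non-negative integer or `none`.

Answer: 2

Derivation:
s_0={p,q,r}: G(r)=False r=True
s_1={q,s}: G(r)=False r=False
s_2={p,r}: G(r)=True r=True
s_3={p,q,r,s}: G(r)=True r=True
s_4={p,q,r}: G(r)=True r=True
F(G(r)) holds; first witness at position 2.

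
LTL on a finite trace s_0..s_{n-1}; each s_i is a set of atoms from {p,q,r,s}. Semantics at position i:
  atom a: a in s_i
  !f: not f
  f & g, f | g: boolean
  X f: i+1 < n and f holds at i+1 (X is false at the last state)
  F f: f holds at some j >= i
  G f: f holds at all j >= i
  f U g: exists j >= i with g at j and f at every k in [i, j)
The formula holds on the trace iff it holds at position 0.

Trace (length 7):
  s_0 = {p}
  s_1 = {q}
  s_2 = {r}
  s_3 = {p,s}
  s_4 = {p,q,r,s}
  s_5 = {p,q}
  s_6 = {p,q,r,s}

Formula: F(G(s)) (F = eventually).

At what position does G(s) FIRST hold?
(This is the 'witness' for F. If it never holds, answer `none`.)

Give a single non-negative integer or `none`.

s_0={p}: G(s)=False s=False
s_1={q}: G(s)=False s=False
s_2={r}: G(s)=False s=False
s_3={p,s}: G(s)=False s=True
s_4={p,q,r,s}: G(s)=False s=True
s_5={p,q}: G(s)=False s=False
s_6={p,q,r,s}: G(s)=True s=True
F(G(s)) holds; first witness at position 6.

Answer: 6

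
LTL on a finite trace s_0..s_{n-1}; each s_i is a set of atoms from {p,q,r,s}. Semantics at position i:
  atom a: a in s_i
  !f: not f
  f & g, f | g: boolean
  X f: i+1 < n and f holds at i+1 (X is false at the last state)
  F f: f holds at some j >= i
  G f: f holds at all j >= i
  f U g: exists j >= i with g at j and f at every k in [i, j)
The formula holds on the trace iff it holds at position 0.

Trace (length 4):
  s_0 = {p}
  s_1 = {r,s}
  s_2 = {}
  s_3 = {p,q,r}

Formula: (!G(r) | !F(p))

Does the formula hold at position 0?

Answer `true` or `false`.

s_0={p}: (!G(r) | !F(p))=True !G(r)=True G(r)=False r=False !F(p)=False F(p)=True p=True
s_1={r,s}: (!G(r) | !F(p))=True !G(r)=True G(r)=False r=True !F(p)=False F(p)=True p=False
s_2={}: (!G(r) | !F(p))=True !G(r)=True G(r)=False r=False !F(p)=False F(p)=True p=False
s_3={p,q,r}: (!G(r) | !F(p))=False !G(r)=False G(r)=True r=True !F(p)=False F(p)=True p=True

Answer: true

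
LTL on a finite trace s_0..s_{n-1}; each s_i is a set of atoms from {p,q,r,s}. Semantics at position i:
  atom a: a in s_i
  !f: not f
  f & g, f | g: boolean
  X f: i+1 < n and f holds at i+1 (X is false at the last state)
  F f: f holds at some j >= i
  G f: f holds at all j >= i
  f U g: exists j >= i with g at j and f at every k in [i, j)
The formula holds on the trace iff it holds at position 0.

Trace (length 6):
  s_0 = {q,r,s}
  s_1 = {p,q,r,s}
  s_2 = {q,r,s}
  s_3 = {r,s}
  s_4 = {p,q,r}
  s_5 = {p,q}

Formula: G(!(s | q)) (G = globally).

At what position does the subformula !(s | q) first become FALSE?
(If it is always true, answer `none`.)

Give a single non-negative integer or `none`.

Answer: 0

Derivation:
s_0={q,r,s}: !(s | q)=False (s | q)=True s=True q=True
s_1={p,q,r,s}: !(s | q)=False (s | q)=True s=True q=True
s_2={q,r,s}: !(s | q)=False (s | q)=True s=True q=True
s_3={r,s}: !(s | q)=False (s | q)=True s=True q=False
s_4={p,q,r}: !(s | q)=False (s | q)=True s=False q=True
s_5={p,q}: !(s | q)=False (s | q)=True s=False q=True
G(!(s | q)) holds globally = False
First violation at position 0.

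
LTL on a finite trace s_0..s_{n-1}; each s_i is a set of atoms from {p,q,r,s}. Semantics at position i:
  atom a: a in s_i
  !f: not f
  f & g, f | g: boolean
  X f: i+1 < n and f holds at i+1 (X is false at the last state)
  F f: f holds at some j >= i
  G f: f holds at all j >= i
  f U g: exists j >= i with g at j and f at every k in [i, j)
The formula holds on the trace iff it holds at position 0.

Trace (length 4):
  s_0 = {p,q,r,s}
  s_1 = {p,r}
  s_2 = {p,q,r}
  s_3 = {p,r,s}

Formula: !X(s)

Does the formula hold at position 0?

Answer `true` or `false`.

Answer: true

Derivation:
s_0={p,q,r,s}: !X(s)=True X(s)=False s=True
s_1={p,r}: !X(s)=True X(s)=False s=False
s_2={p,q,r}: !X(s)=False X(s)=True s=False
s_3={p,r,s}: !X(s)=True X(s)=False s=True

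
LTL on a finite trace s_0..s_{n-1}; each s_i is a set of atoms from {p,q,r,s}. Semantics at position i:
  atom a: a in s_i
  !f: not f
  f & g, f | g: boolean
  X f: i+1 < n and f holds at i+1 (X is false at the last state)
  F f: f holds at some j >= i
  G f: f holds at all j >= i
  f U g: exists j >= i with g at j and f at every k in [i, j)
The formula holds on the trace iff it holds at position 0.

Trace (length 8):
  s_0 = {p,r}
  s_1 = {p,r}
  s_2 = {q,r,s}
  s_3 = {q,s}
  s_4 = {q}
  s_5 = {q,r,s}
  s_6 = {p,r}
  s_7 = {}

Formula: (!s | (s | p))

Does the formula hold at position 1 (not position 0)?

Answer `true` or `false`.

s_0={p,r}: (!s | (s | p))=True !s=True s=False (s | p)=True p=True
s_1={p,r}: (!s | (s | p))=True !s=True s=False (s | p)=True p=True
s_2={q,r,s}: (!s | (s | p))=True !s=False s=True (s | p)=True p=False
s_3={q,s}: (!s | (s | p))=True !s=False s=True (s | p)=True p=False
s_4={q}: (!s | (s | p))=True !s=True s=False (s | p)=False p=False
s_5={q,r,s}: (!s | (s | p))=True !s=False s=True (s | p)=True p=False
s_6={p,r}: (!s | (s | p))=True !s=True s=False (s | p)=True p=True
s_7={}: (!s | (s | p))=True !s=True s=False (s | p)=False p=False
Evaluating at position 1: result = True

Answer: true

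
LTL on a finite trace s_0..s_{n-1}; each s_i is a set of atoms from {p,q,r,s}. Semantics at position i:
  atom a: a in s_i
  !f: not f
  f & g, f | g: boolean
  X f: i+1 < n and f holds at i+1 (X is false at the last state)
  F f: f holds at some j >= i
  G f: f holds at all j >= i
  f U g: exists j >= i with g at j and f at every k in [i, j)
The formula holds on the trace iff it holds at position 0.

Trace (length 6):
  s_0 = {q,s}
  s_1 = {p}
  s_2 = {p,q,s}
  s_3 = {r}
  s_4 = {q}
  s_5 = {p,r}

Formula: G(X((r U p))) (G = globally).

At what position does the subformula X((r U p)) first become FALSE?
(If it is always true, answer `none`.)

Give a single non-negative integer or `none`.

Answer: 2

Derivation:
s_0={q,s}: X((r U p))=True (r U p)=False r=False p=False
s_1={p}: X((r U p))=True (r U p)=True r=False p=True
s_2={p,q,s}: X((r U p))=False (r U p)=True r=False p=True
s_3={r}: X((r U p))=False (r U p)=False r=True p=False
s_4={q}: X((r U p))=True (r U p)=False r=False p=False
s_5={p,r}: X((r U p))=False (r U p)=True r=True p=True
G(X((r U p))) holds globally = False
First violation at position 2.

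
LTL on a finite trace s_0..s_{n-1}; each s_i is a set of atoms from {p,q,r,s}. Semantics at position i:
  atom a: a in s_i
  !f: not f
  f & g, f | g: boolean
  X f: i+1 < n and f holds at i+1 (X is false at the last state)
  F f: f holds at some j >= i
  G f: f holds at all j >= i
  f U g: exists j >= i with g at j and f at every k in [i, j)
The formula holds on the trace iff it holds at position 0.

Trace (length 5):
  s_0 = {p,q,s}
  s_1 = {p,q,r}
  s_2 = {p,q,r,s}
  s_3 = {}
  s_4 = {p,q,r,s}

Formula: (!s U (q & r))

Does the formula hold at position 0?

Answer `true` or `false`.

s_0={p,q,s}: (!s U (q & r))=False !s=False s=True (q & r)=False q=True r=False
s_1={p,q,r}: (!s U (q & r))=True !s=True s=False (q & r)=True q=True r=True
s_2={p,q,r,s}: (!s U (q & r))=True !s=False s=True (q & r)=True q=True r=True
s_3={}: (!s U (q & r))=True !s=True s=False (q & r)=False q=False r=False
s_4={p,q,r,s}: (!s U (q & r))=True !s=False s=True (q & r)=True q=True r=True

Answer: false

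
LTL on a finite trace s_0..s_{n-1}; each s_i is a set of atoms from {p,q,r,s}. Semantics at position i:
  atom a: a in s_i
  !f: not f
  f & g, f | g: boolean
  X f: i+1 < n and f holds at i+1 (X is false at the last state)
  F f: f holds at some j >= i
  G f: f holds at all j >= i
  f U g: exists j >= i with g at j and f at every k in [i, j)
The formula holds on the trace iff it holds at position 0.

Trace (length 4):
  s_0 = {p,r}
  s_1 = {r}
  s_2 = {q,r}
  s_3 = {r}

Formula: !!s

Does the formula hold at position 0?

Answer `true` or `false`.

Answer: false

Derivation:
s_0={p,r}: !!s=False !s=True s=False
s_1={r}: !!s=False !s=True s=False
s_2={q,r}: !!s=False !s=True s=False
s_3={r}: !!s=False !s=True s=False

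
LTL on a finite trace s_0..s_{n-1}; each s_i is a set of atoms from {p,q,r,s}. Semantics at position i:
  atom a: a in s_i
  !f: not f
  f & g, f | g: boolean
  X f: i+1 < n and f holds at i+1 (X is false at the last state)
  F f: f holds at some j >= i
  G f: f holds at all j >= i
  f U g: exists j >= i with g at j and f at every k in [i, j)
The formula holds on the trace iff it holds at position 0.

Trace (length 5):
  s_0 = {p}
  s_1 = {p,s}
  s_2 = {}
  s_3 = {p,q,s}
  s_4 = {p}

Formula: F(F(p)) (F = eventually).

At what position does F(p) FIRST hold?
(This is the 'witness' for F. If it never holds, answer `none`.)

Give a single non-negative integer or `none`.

Answer: 0

Derivation:
s_0={p}: F(p)=True p=True
s_1={p,s}: F(p)=True p=True
s_2={}: F(p)=True p=False
s_3={p,q,s}: F(p)=True p=True
s_4={p}: F(p)=True p=True
F(F(p)) holds; first witness at position 0.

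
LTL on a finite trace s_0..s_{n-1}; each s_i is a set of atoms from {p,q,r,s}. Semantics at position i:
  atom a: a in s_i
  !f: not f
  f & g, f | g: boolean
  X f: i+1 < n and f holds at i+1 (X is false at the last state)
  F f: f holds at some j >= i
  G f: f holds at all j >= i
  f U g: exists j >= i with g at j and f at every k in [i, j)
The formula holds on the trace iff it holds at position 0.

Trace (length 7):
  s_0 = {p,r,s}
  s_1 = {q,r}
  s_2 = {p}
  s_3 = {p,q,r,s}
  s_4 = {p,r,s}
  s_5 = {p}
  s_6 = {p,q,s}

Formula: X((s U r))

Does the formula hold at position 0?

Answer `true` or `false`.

Answer: true

Derivation:
s_0={p,r,s}: X((s U r))=True (s U r)=True s=True r=True
s_1={q,r}: X((s U r))=False (s U r)=True s=False r=True
s_2={p}: X((s U r))=True (s U r)=False s=False r=False
s_3={p,q,r,s}: X((s U r))=True (s U r)=True s=True r=True
s_4={p,r,s}: X((s U r))=False (s U r)=True s=True r=True
s_5={p}: X((s U r))=False (s U r)=False s=False r=False
s_6={p,q,s}: X((s U r))=False (s U r)=False s=True r=False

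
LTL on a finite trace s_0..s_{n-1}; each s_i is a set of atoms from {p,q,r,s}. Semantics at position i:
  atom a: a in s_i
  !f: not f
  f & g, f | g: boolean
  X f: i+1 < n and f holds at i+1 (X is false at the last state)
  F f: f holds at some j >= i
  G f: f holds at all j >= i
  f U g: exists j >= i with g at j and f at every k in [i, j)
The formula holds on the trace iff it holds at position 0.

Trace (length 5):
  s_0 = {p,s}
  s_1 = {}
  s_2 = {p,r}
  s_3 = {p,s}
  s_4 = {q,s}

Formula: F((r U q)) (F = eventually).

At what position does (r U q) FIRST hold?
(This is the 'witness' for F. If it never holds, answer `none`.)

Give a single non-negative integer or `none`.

Answer: 4

Derivation:
s_0={p,s}: (r U q)=False r=False q=False
s_1={}: (r U q)=False r=False q=False
s_2={p,r}: (r U q)=False r=True q=False
s_3={p,s}: (r U q)=False r=False q=False
s_4={q,s}: (r U q)=True r=False q=True
F((r U q)) holds; first witness at position 4.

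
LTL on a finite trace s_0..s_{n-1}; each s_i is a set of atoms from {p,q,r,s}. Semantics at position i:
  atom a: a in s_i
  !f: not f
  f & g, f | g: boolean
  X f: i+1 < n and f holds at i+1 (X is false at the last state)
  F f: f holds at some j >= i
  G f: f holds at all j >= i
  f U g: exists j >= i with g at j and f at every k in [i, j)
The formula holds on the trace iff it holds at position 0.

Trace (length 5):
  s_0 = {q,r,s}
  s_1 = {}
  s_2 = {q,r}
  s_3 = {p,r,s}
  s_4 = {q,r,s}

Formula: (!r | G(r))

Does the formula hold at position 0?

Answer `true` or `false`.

s_0={q,r,s}: (!r | G(r))=False !r=False r=True G(r)=False
s_1={}: (!r | G(r))=True !r=True r=False G(r)=False
s_2={q,r}: (!r | G(r))=True !r=False r=True G(r)=True
s_3={p,r,s}: (!r | G(r))=True !r=False r=True G(r)=True
s_4={q,r,s}: (!r | G(r))=True !r=False r=True G(r)=True

Answer: false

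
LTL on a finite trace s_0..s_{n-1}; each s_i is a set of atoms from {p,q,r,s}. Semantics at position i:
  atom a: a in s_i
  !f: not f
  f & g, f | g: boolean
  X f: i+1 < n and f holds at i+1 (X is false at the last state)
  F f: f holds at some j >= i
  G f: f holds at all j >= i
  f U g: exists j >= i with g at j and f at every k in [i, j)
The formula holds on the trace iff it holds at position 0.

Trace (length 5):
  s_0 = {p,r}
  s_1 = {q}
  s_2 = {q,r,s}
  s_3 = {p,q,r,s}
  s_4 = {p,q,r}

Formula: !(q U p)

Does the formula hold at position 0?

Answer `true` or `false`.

s_0={p,r}: !(q U p)=False (q U p)=True q=False p=True
s_1={q}: !(q U p)=False (q U p)=True q=True p=False
s_2={q,r,s}: !(q U p)=False (q U p)=True q=True p=False
s_3={p,q,r,s}: !(q U p)=False (q U p)=True q=True p=True
s_4={p,q,r}: !(q U p)=False (q U p)=True q=True p=True

Answer: false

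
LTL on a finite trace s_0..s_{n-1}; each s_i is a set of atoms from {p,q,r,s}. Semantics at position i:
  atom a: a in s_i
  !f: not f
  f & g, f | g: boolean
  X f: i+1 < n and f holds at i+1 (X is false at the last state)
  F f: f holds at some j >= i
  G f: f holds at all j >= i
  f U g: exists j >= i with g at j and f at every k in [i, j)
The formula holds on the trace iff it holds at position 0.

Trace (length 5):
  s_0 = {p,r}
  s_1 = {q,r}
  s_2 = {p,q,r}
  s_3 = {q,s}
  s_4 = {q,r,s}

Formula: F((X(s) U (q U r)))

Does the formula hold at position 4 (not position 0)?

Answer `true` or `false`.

Answer: true

Derivation:
s_0={p,r}: F((X(s) U (q U r)))=True (X(s) U (q U r))=True X(s)=False s=False (q U r)=True q=False r=True
s_1={q,r}: F((X(s) U (q U r)))=True (X(s) U (q U r))=True X(s)=False s=False (q U r)=True q=True r=True
s_2={p,q,r}: F((X(s) U (q U r)))=True (X(s) U (q U r))=True X(s)=True s=False (q U r)=True q=True r=True
s_3={q,s}: F((X(s) U (q U r)))=True (X(s) U (q U r))=True X(s)=True s=True (q U r)=True q=True r=False
s_4={q,r,s}: F((X(s) U (q U r)))=True (X(s) U (q U r))=True X(s)=False s=True (q U r)=True q=True r=True
Evaluating at position 4: result = True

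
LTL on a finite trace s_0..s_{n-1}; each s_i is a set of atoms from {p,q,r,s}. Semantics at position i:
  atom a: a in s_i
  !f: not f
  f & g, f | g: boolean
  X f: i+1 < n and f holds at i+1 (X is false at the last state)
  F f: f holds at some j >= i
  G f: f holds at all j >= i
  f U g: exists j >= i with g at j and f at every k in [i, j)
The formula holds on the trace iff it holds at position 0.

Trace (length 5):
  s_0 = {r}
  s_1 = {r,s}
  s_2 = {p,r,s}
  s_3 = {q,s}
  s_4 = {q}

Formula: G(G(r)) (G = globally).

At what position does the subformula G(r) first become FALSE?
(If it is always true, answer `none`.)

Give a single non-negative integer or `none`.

s_0={r}: G(r)=False r=True
s_1={r,s}: G(r)=False r=True
s_2={p,r,s}: G(r)=False r=True
s_3={q,s}: G(r)=False r=False
s_4={q}: G(r)=False r=False
G(G(r)) holds globally = False
First violation at position 0.

Answer: 0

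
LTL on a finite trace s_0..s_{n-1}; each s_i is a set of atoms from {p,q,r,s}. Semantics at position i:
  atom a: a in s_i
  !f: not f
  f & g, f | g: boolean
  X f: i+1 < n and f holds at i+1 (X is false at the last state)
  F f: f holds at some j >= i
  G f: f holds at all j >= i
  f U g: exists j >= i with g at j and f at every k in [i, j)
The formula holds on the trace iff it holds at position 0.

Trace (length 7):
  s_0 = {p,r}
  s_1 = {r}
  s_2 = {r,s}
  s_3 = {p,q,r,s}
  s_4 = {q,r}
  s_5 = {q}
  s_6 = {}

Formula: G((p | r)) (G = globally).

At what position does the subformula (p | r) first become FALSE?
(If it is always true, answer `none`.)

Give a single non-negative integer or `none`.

s_0={p,r}: (p | r)=True p=True r=True
s_1={r}: (p | r)=True p=False r=True
s_2={r,s}: (p | r)=True p=False r=True
s_3={p,q,r,s}: (p | r)=True p=True r=True
s_4={q,r}: (p | r)=True p=False r=True
s_5={q}: (p | r)=False p=False r=False
s_6={}: (p | r)=False p=False r=False
G((p | r)) holds globally = False
First violation at position 5.

Answer: 5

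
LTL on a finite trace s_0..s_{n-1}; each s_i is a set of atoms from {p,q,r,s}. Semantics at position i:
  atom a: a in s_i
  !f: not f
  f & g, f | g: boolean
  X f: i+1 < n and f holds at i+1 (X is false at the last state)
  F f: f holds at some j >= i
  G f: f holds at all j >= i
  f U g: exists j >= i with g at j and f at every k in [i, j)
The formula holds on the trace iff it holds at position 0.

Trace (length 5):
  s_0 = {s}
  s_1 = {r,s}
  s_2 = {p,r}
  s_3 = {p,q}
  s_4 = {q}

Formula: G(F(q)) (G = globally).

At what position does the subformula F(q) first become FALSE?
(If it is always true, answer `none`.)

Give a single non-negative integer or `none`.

Answer: none

Derivation:
s_0={s}: F(q)=True q=False
s_1={r,s}: F(q)=True q=False
s_2={p,r}: F(q)=True q=False
s_3={p,q}: F(q)=True q=True
s_4={q}: F(q)=True q=True
G(F(q)) holds globally = True
No violation — formula holds at every position.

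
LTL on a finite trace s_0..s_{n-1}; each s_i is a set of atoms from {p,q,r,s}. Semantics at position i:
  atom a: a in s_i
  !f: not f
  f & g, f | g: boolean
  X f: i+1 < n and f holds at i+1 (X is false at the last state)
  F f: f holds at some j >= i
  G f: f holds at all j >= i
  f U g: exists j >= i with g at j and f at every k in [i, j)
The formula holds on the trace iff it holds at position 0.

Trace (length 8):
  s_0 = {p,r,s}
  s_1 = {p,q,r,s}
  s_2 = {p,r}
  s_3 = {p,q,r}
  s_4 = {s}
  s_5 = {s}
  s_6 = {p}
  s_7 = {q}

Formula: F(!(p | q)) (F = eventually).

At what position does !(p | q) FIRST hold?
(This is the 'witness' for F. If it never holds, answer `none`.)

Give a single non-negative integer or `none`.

Answer: 4

Derivation:
s_0={p,r,s}: !(p | q)=False (p | q)=True p=True q=False
s_1={p,q,r,s}: !(p | q)=False (p | q)=True p=True q=True
s_2={p,r}: !(p | q)=False (p | q)=True p=True q=False
s_3={p,q,r}: !(p | q)=False (p | q)=True p=True q=True
s_4={s}: !(p | q)=True (p | q)=False p=False q=False
s_5={s}: !(p | q)=True (p | q)=False p=False q=False
s_6={p}: !(p | q)=False (p | q)=True p=True q=False
s_7={q}: !(p | q)=False (p | q)=True p=False q=True
F(!(p | q)) holds; first witness at position 4.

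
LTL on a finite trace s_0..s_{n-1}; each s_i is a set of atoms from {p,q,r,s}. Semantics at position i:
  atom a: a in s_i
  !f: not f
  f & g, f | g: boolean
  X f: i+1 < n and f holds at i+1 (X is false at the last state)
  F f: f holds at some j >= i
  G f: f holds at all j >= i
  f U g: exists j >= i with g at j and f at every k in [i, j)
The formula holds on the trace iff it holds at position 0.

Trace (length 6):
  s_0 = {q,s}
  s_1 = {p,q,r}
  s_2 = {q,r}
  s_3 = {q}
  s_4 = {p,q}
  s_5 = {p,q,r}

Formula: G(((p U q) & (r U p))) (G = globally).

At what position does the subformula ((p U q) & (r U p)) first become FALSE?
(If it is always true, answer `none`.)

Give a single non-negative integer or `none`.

Answer: 0

Derivation:
s_0={q,s}: ((p U q) & (r U p))=False (p U q)=True p=False q=True (r U p)=False r=False
s_1={p,q,r}: ((p U q) & (r U p))=True (p U q)=True p=True q=True (r U p)=True r=True
s_2={q,r}: ((p U q) & (r U p))=False (p U q)=True p=False q=True (r U p)=False r=True
s_3={q}: ((p U q) & (r U p))=False (p U q)=True p=False q=True (r U p)=False r=False
s_4={p,q}: ((p U q) & (r U p))=True (p U q)=True p=True q=True (r U p)=True r=False
s_5={p,q,r}: ((p U q) & (r U p))=True (p U q)=True p=True q=True (r U p)=True r=True
G(((p U q) & (r U p))) holds globally = False
First violation at position 0.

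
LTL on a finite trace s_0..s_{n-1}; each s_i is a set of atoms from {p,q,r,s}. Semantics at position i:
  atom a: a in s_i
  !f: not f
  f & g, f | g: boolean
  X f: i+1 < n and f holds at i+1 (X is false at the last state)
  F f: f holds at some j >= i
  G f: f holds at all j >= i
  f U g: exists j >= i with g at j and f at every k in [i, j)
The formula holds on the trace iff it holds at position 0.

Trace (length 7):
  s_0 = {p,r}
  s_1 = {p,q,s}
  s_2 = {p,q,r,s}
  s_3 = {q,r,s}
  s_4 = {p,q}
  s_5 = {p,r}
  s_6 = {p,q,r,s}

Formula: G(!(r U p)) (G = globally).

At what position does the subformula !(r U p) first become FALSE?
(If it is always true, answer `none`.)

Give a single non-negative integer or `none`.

Answer: 0

Derivation:
s_0={p,r}: !(r U p)=False (r U p)=True r=True p=True
s_1={p,q,s}: !(r U p)=False (r U p)=True r=False p=True
s_2={p,q,r,s}: !(r U p)=False (r U p)=True r=True p=True
s_3={q,r,s}: !(r U p)=False (r U p)=True r=True p=False
s_4={p,q}: !(r U p)=False (r U p)=True r=False p=True
s_5={p,r}: !(r U p)=False (r U p)=True r=True p=True
s_6={p,q,r,s}: !(r U p)=False (r U p)=True r=True p=True
G(!(r U p)) holds globally = False
First violation at position 0.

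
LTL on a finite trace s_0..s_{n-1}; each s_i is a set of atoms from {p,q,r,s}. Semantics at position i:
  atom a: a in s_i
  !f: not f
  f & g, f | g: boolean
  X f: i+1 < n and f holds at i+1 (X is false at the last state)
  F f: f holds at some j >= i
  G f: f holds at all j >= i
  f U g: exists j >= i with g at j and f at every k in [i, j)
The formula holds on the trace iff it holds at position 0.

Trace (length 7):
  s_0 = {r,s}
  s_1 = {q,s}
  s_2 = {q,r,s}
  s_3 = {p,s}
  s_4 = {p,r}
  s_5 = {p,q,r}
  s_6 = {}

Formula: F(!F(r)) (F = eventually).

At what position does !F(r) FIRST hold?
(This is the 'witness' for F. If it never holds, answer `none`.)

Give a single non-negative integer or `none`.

Answer: 6

Derivation:
s_0={r,s}: !F(r)=False F(r)=True r=True
s_1={q,s}: !F(r)=False F(r)=True r=False
s_2={q,r,s}: !F(r)=False F(r)=True r=True
s_3={p,s}: !F(r)=False F(r)=True r=False
s_4={p,r}: !F(r)=False F(r)=True r=True
s_5={p,q,r}: !F(r)=False F(r)=True r=True
s_6={}: !F(r)=True F(r)=False r=False
F(!F(r)) holds; first witness at position 6.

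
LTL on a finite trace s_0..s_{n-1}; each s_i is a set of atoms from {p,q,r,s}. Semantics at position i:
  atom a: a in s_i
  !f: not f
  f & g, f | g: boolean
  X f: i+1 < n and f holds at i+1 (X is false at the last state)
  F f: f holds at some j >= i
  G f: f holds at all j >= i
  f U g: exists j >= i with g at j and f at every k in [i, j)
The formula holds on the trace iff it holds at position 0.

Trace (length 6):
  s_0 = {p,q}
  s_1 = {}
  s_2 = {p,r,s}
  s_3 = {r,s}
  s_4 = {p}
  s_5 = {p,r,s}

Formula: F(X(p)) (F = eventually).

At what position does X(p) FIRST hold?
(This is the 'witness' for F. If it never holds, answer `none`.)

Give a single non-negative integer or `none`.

s_0={p,q}: X(p)=False p=True
s_1={}: X(p)=True p=False
s_2={p,r,s}: X(p)=False p=True
s_3={r,s}: X(p)=True p=False
s_4={p}: X(p)=True p=True
s_5={p,r,s}: X(p)=False p=True
F(X(p)) holds; first witness at position 1.

Answer: 1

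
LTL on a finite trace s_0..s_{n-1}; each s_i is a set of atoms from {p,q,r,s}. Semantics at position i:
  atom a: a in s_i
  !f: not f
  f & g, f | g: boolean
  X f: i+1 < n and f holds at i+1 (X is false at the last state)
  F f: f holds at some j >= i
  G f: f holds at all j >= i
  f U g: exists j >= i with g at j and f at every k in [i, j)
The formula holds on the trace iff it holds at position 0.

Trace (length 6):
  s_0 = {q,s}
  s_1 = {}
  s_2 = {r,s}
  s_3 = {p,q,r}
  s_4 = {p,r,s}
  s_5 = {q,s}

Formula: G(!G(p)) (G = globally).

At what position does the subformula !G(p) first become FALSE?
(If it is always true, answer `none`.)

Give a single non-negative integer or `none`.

s_0={q,s}: !G(p)=True G(p)=False p=False
s_1={}: !G(p)=True G(p)=False p=False
s_2={r,s}: !G(p)=True G(p)=False p=False
s_3={p,q,r}: !G(p)=True G(p)=False p=True
s_4={p,r,s}: !G(p)=True G(p)=False p=True
s_5={q,s}: !G(p)=True G(p)=False p=False
G(!G(p)) holds globally = True
No violation — formula holds at every position.

Answer: none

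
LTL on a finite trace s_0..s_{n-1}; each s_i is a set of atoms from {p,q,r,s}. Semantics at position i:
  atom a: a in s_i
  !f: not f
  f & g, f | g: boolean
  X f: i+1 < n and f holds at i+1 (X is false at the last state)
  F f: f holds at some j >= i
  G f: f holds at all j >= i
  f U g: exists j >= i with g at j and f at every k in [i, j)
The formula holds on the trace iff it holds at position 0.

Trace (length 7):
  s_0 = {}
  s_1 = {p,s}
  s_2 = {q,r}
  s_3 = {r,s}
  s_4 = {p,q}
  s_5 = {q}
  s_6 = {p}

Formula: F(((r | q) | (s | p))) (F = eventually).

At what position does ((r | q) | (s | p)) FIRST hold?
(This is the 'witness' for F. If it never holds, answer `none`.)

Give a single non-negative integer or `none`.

s_0={}: ((r | q) | (s | p))=False (r | q)=False r=False q=False (s | p)=False s=False p=False
s_1={p,s}: ((r | q) | (s | p))=True (r | q)=False r=False q=False (s | p)=True s=True p=True
s_2={q,r}: ((r | q) | (s | p))=True (r | q)=True r=True q=True (s | p)=False s=False p=False
s_3={r,s}: ((r | q) | (s | p))=True (r | q)=True r=True q=False (s | p)=True s=True p=False
s_4={p,q}: ((r | q) | (s | p))=True (r | q)=True r=False q=True (s | p)=True s=False p=True
s_5={q}: ((r | q) | (s | p))=True (r | q)=True r=False q=True (s | p)=False s=False p=False
s_6={p}: ((r | q) | (s | p))=True (r | q)=False r=False q=False (s | p)=True s=False p=True
F(((r | q) | (s | p))) holds; first witness at position 1.

Answer: 1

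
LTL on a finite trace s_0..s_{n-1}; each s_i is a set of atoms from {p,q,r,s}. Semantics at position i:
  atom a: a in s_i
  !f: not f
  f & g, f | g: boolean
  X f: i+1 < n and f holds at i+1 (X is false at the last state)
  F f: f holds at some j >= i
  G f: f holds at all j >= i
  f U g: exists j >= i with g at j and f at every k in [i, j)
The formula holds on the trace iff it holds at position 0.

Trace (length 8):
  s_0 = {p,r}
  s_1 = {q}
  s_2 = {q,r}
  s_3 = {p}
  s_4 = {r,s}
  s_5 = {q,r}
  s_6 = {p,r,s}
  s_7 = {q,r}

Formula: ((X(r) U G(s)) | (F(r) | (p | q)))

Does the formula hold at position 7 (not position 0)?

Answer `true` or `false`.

Answer: true

Derivation:
s_0={p,r}: ((X(r) U G(s)) | (F(r) | (p | q)))=True (X(r) U G(s))=False X(r)=False r=True G(s)=False s=False (F(r) | (p | q))=True F(r)=True (p | q)=True p=True q=False
s_1={q}: ((X(r) U G(s)) | (F(r) | (p | q)))=True (X(r) U G(s))=False X(r)=True r=False G(s)=False s=False (F(r) | (p | q))=True F(r)=True (p | q)=True p=False q=True
s_2={q,r}: ((X(r) U G(s)) | (F(r) | (p | q)))=True (X(r) U G(s))=False X(r)=False r=True G(s)=False s=False (F(r) | (p | q))=True F(r)=True (p | q)=True p=False q=True
s_3={p}: ((X(r) U G(s)) | (F(r) | (p | q)))=True (X(r) U G(s))=False X(r)=True r=False G(s)=False s=False (F(r) | (p | q))=True F(r)=True (p | q)=True p=True q=False
s_4={r,s}: ((X(r) U G(s)) | (F(r) | (p | q)))=True (X(r) U G(s))=False X(r)=True r=True G(s)=False s=True (F(r) | (p | q))=True F(r)=True (p | q)=False p=False q=False
s_5={q,r}: ((X(r) U G(s)) | (F(r) | (p | q)))=True (X(r) U G(s))=False X(r)=True r=True G(s)=False s=False (F(r) | (p | q))=True F(r)=True (p | q)=True p=False q=True
s_6={p,r,s}: ((X(r) U G(s)) | (F(r) | (p | q)))=True (X(r) U G(s))=False X(r)=True r=True G(s)=False s=True (F(r) | (p | q))=True F(r)=True (p | q)=True p=True q=False
s_7={q,r}: ((X(r) U G(s)) | (F(r) | (p | q)))=True (X(r) U G(s))=False X(r)=False r=True G(s)=False s=False (F(r) | (p | q))=True F(r)=True (p | q)=True p=False q=True
Evaluating at position 7: result = True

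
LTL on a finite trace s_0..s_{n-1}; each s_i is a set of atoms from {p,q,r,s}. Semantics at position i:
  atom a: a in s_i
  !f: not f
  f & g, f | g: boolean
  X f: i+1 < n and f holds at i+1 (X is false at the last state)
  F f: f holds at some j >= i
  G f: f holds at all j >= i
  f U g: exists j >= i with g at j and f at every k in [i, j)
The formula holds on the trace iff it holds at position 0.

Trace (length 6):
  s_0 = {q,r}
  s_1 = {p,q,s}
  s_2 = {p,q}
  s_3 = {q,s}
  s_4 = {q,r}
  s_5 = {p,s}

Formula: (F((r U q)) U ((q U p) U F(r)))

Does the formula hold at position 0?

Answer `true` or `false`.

Answer: true

Derivation:
s_0={q,r}: (F((r U q)) U ((q U p) U F(r)))=True F((r U q))=True (r U q)=True r=True q=True ((q U p) U F(r))=True (q U p)=True p=False F(r)=True
s_1={p,q,s}: (F((r U q)) U ((q U p) U F(r)))=True F((r U q))=True (r U q)=True r=False q=True ((q U p) U F(r))=True (q U p)=True p=True F(r)=True
s_2={p,q}: (F((r U q)) U ((q U p) U F(r)))=True F((r U q))=True (r U q)=True r=False q=True ((q U p) U F(r))=True (q U p)=True p=True F(r)=True
s_3={q,s}: (F((r U q)) U ((q U p) U F(r)))=True F((r U q))=True (r U q)=True r=False q=True ((q U p) U F(r))=True (q U p)=True p=False F(r)=True
s_4={q,r}: (F((r U q)) U ((q U p) U F(r)))=True F((r U q))=True (r U q)=True r=True q=True ((q U p) U F(r))=True (q U p)=True p=False F(r)=True
s_5={p,s}: (F((r U q)) U ((q U p) U F(r)))=False F((r U q))=False (r U q)=False r=False q=False ((q U p) U F(r))=False (q U p)=True p=True F(r)=False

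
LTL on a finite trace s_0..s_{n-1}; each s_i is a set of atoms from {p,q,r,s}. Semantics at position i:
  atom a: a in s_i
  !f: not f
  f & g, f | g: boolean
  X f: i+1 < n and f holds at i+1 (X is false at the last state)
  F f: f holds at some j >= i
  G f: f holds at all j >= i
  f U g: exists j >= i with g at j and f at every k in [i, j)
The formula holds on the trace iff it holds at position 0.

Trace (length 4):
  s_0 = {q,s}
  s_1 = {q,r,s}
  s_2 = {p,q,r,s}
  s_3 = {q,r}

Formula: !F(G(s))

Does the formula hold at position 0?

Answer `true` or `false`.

s_0={q,s}: !F(G(s))=True F(G(s))=False G(s)=False s=True
s_1={q,r,s}: !F(G(s))=True F(G(s))=False G(s)=False s=True
s_2={p,q,r,s}: !F(G(s))=True F(G(s))=False G(s)=False s=True
s_3={q,r}: !F(G(s))=True F(G(s))=False G(s)=False s=False

Answer: true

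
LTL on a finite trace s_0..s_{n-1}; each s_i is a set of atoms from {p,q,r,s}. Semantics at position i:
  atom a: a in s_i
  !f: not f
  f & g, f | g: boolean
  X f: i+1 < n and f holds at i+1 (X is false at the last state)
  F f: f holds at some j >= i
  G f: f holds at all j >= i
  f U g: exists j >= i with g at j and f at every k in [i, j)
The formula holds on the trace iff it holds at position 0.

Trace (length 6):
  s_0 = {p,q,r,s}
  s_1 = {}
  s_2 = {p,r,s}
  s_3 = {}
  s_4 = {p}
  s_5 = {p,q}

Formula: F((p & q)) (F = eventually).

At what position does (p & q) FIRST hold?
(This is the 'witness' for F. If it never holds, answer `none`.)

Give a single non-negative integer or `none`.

Answer: 0

Derivation:
s_0={p,q,r,s}: (p & q)=True p=True q=True
s_1={}: (p & q)=False p=False q=False
s_2={p,r,s}: (p & q)=False p=True q=False
s_3={}: (p & q)=False p=False q=False
s_4={p}: (p & q)=False p=True q=False
s_5={p,q}: (p & q)=True p=True q=True
F((p & q)) holds; first witness at position 0.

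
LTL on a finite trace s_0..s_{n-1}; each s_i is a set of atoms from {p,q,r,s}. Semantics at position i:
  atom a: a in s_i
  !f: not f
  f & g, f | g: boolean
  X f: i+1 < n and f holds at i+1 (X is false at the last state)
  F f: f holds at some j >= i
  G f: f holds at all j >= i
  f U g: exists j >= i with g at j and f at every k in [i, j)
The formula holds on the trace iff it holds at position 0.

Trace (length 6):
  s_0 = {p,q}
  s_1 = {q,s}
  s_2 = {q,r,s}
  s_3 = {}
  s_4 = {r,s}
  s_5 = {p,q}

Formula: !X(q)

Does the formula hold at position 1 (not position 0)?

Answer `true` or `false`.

s_0={p,q}: !X(q)=False X(q)=True q=True
s_1={q,s}: !X(q)=False X(q)=True q=True
s_2={q,r,s}: !X(q)=True X(q)=False q=True
s_3={}: !X(q)=True X(q)=False q=False
s_4={r,s}: !X(q)=False X(q)=True q=False
s_5={p,q}: !X(q)=True X(q)=False q=True
Evaluating at position 1: result = False

Answer: false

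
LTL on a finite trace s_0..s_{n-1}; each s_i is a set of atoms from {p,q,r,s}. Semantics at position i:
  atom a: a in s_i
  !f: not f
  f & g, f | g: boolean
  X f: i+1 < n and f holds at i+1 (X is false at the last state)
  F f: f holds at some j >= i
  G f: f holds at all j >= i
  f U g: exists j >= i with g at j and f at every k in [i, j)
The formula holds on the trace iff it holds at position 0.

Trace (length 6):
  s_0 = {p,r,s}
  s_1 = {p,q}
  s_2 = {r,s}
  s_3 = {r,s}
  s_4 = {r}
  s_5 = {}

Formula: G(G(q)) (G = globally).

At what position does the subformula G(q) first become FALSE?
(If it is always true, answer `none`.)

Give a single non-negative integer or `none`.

s_0={p,r,s}: G(q)=False q=False
s_1={p,q}: G(q)=False q=True
s_2={r,s}: G(q)=False q=False
s_3={r,s}: G(q)=False q=False
s_4={r}: G(q)=False q=False
s_5={}: G(q)=False q=False
G(G(q)) holds globally = False
First violation at position 0.

Answer: 0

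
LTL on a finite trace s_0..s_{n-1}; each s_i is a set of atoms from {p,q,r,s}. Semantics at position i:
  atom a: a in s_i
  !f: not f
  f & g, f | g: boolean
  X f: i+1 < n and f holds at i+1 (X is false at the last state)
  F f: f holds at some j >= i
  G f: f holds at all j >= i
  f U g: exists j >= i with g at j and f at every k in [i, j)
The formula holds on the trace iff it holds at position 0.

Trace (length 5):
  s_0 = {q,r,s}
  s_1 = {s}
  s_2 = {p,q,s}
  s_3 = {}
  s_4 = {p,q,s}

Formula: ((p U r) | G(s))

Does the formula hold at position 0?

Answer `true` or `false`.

s_0={q,r,s}: ((p U r) | G(s))=True (p U r)=True p=False r=True G(s)=False s=True
s_1={s}: ((p U r) | G(s))=False (p U r)=False p=False r=False G(s)=False s=True
s_2={p,q,s}: ((p U r) | G(s))=False (p U r)=False p=True r=False G(s)=False s=True
s_3={}: ((p U r) | G(s))=False (p U r)=False p=False r=False G(s)=False s=False
s_4={p,q,s}: ((p U r) | G(s))=True (p U r)=False p=True r=False G(s)=True s=True

Answer: true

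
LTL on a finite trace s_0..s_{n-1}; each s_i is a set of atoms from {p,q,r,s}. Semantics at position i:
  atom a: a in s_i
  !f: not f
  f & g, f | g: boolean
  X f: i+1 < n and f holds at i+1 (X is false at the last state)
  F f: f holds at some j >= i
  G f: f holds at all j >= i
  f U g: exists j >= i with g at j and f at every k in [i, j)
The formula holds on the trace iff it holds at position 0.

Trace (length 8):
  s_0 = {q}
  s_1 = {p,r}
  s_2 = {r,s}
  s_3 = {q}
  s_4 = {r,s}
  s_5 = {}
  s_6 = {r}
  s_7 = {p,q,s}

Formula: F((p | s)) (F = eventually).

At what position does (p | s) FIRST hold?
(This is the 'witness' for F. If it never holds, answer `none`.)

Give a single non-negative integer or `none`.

Answer: 1

Derivation:
s_0={q}: (p | s)=False p=False s=False
s_1={p,r}: (p | s)=True p=True s=False
s_2={r,s}: (p | s)=True p=False s=True
s_3={q}: (p | s)=False p=False s=False
s_4={r,s}: (p | s)=True p=False s=True
s_5={}: (p | s)=False p=False s=False
s_6={r}: (p | s)=False p=False s=False
s_7={p,q,s}: (p | s)=True p=True s=True
F((p | s)) holds; first witness at position 1.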